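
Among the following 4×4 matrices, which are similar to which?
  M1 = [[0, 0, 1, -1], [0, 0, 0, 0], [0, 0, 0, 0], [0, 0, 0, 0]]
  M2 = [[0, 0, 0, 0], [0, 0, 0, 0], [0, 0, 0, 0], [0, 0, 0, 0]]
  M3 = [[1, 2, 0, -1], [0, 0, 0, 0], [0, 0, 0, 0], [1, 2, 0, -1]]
2 classes: {M1, M3}, {M2}

Characteristic polynomials: χ_{M1} = x^4, χ_{M2} = x^4, χ_{M3} = x^4.

{M1, M3}: invariant factors x, x, x^2.

{M2}: invariant factors x, x, x, x.

Matrices are similar if and only if their invariant-factor lists agree; the partition into similarity classes is {M1, M3}, {M2}.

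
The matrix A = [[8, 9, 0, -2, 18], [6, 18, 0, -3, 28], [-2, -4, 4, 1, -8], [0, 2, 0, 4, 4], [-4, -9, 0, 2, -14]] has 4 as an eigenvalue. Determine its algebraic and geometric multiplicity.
The characteristic polynomial is (x - 4)^5, so the factor x - 4 appears with exponent 5: the algebraic multiplicity is 5.

rank(A - 4I) = 2, so the eigenspace has dimension 5 - 2 = 3: the geometric multiplicity is 3.

Since 3 < 5, A is not diagonalizable.

algebraic multiplicity 5, geometric multiplicity 3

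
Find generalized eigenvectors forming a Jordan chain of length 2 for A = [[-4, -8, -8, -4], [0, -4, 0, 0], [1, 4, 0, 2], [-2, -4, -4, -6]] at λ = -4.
v_1 = [[1, 1, -1, 0]]^T, v_2 = [[0, 0, 1, -2]]^T

We seek v_1 ∈ ker((A + 4I)^2) \ ker(A + 4I), then set v_{i+1} = (A + 4I) v_i.

One such chain is v_1 = [[1, 1, -1, 0]]^T, v_2 = [[0, 0, 1, -2]]^T. Check: (A + 4I) v_2 = [[0, 0, 0, 0]]^T = 0.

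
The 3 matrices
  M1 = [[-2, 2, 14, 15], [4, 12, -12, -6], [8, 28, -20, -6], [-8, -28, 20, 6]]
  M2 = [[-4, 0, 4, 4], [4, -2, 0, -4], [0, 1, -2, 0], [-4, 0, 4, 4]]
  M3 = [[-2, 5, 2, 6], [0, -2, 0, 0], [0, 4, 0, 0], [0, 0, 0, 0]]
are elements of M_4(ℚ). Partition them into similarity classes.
1 class: {M1, M2, M3}

Characteristic polynomials: χ_{M1} = x^2(x + 2)^2, χ_{M2} = x^2(x + 2)^2, χ_{M3} = x^2(x + 2)^2.

{M1, M2, M3}: invariant factors x, x(x + 2)^2.

Matrices are similar if and only if their invariant-factor lists agree; the partition into similarity classes is {M1, M2, M3}.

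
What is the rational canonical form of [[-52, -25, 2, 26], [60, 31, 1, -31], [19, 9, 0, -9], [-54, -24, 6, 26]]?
The invariant factors of A (the non-unit diagonal entries of the Smith normal form of xI - A over ℚ[x]) are (x - 3)^2(x^2 + x + 6), each dividing the next. The characteristic polynomial is their product, (x - 3)^2(x^2 + x + 6).

The rational canonical form is the block-diagonal matrix of companion matrices C(f_i):
R = [[0, 0, 0, -54], [1, 0, 0, 27], [0, 1, 0, -9], [0, 0, 1, 5]].

Note the characteristic polynomial does not split into linear factors over ℚ, so A has no Jordan form over ℚ; the rational canonical form exists over any field.

R = [[0, 0, 0, -54], [1, 0, 0, 27], [0, 1, 0, -9], [0, 0, 1, 5]]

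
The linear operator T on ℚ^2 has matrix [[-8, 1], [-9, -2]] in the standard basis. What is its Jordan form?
J = [[-5, 1], [0, -5]]

The characteristic polynomial is det(xI - A) = (x + 5)^2, so the eigenvalues are -5 (algebraic multiplicity 2).

For λ = -5: rank(A + 5I) = 1, rank((A + 5I)^2) = 0. The eigenspace has dimension 2 - 1 = 1, so there is 1 Jordan block; the rank sequence gives block sizes [2].

Assembling the blocks gives the Jordan form J above.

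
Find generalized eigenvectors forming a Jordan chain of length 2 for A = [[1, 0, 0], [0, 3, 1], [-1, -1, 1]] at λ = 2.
v_1 = [[0, 0, 1]]^T, v_2 = [[0, 1, -1]]^T

We seek v_1 ∈ ker((A - 2I)^2) \ ker(A - 2I), then set v_{i+1} = (A - 2I) v_i.

One such chain is v_1 = [[0, 0, 1]]^T, v_2 = [[0, 1, -1]]^T. Check: (A - 2I) v_2 = [[0, 0, 0]]^T = 0.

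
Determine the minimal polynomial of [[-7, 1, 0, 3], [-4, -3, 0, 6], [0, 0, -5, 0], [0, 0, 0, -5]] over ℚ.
m_A(x) = (x + 5)^2

The characteristic polynomial factors as (x + 5)^4. The minimal polynomial is ∏(x - λ)^{k_λ} where k_λ is the size of the largest Jordan block at λ.

For λ = -5: rank(A + 5I) = 1, and the largest Jordan block has size 2 (the smallest k with rank((A + 5I)^k) = rank((A + 5I)^(k+1))).

So m_A(x) = (x + 5)^2.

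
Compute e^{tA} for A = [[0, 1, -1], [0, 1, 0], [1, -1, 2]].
A has Jordan form J = [[1, 1, 0], [0, 1, 0], [0, 0, 1]] with A = PJP^{-1}, so e^{tA} = P e^{tJ} P^{-1}.

For a Jordan block J_k(λ), e^{tJ_k(λ)} = e^{λt} · (I + tN + t^2 N^2/2! + ... + t^{k-1} N^{k-1}/(k-1)!) where N is the nilpotent superdiagonal part.

Assembling the blocks and conjugating back gives the entries of e^{tA} as shown above.

e^{tA} = [[(1 - t)*e^{t}, t*e^{t}, -t*e^{t}], [0, e^{t}, 0], [t*e^{t}, -t*e^{t}, (t + 1)*e^{t}]]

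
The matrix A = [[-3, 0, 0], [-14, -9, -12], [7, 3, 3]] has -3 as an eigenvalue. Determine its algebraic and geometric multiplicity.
The characteristic polynomial is (x + 3)^3, so the factor x + 3 appears with exponent 3: the algebraic multiplicity is 3.

rank(A + 3I) = 1, so the eigenspace has dimension 3 - 1 = 2: the geometric multiplicity is 2.

Since 2 < 3, A is not diagonalizable.

algebraic multiplicity 3, geometric multiplicity 2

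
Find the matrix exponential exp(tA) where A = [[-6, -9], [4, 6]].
e^{tA} = [[1 - 6*t, -9*t], [4*t, 6*t + 1]]

A has Jordan form J = [[0, 1], [0, 0]] with A = PJP^{-1}, so e^{tA} = P e^{tJ} P^{-1}.

For a Jordan block J_k(λ), e^{tJ_k(λ)} = e^{λt} · (I + tN + t^2 N^2/2! + ... + t^{k-1} N^{k-1}/(k-1)!) where N is the nilpotent superdiagonal part.

Assembling the blocks and conjugating back gives the entries of e^{tA} as shown above.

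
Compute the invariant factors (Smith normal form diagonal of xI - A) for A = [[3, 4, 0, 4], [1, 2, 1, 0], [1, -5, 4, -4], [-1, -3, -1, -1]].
x - 3, (x - 3)^2(x + 1)

The Jordan structure of A has elementary divisors (x + 1), (x - 3)^2, (x - 3). Arranging the block sizes at each eigenvalue in decreasing order and taking row products gives the invariant factors.

Invariant factors (smallest first, each dividing the next): x - 3, (x - 3)^2(x + 1).

Check: the last factor (x - 3)^2(x + 1) is the minimal polynomial, and the product (x - 3)^3(x + 1) is the characteristic polynomial.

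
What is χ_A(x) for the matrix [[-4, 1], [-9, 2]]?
χ_A(x) = (x + 1)^2

xI - A = [[x + 4, -1], [9, x - 2]].

Expanding det(xI - A) along the first row:
det(xI - A) = + (x + 4)·det([[x - 2]]) - (-1)·det([[9]]).

Evaluating gives χ_A(x) = x^2 + 2x + 1 = (x + 1)^2.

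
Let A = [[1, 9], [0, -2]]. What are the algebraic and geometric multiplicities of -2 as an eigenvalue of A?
The characteristic polynomial is (x - 1)(x + 2), so the factor x + 2 appears with exponent 1: the algebraic multiplicity is 1.

rank(A + 2I) = 1, so the eigenspace has dimension 2 - 1 = 1: the geometric multiplicity is 1.

algebraic multiplicity 1, geometric multiplicity 1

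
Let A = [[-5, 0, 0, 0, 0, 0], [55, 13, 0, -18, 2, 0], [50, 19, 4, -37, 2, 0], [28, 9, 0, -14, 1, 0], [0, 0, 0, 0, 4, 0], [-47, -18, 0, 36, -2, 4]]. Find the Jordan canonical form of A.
J = [[-5, 1, 0, 0, 0, 0], [0, -5, 0, 0, 0, 0], [0, 0, 4, 1, 0, 0], [0, 0, 0, 4, 1, 0], [0, 0, 0, 0, 4, 0], [0, 0, 0, 0, 0, 4]]

The characteristic polynomial is det(xI - A) = (x - 4)^4(x + 5)^2, so the eigenvalues are -5 (algebraic multiplicity 2), 4 (algebraic multiplicity 4).

For λ = -5: rank(A + 5I) = 5, rank((A + 5I)^2) = 4. The eigenspace has dimension 6 - 5 = 1, so there is 1 Jordan block; the rank sequence gives block sizes [2].

For λ = 4: rank(A - 4I) = 4, rank((A - 4I)^2) = 3, rank((A - 4I)^3) = 2. The eigenspace has dimension 6 - 4 = 2, so there are 2 Jordan blocks; the rank sequence gives block sizes [3, 1].

Assembling the blocks gives the Jordan form J above.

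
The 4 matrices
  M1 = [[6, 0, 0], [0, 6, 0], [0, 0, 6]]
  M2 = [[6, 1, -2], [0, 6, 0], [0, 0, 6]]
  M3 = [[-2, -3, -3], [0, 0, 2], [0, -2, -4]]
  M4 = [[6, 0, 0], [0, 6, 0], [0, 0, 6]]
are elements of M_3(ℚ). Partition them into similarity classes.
3 classes: {M1, M4}, {M2}, {M3}

Characteristic polynomials: χ_{M1} = (x - 6)^3, χ_{M2} = (x - 6)^3, χ_{M3} = (x + 2)^3, χ_{M4} = (x - 6)^3.

{M1, M4}: invariant factors x - 6, x - 6, x - 6.

{M2}: invariant factors x - 6, (x - 6)^2.

{M3}: invariant factors x + 2, (x + 2)^2.

Matrices are similar if and only if their invariant-factor lists agree; the partition into similarity classes is {M1, M4}, {M2}, {M3}.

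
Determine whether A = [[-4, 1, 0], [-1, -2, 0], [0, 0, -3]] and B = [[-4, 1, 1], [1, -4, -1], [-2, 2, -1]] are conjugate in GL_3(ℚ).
Yes.

Two matrices over a field are similar if and only if they have the same invariant factors.

Both A and B have characteristic polynomial (x + 3)^3 and minimal polynomial (x + 3)^2. Computing further, both have invariant factors x + 3, (x + 3)^2. Hence A and B are similar.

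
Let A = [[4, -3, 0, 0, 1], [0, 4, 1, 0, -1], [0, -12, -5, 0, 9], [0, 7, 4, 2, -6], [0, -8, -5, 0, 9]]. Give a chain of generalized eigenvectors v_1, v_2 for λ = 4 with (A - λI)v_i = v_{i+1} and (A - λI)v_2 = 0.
We seek v_1 ∈ ker((A - 4I)^2) \ ker(A - 4I), then set v_{i+1} = (A - 4I) v_i.

One such chain is v_1 = [[0, 0, 1, -1, 1]]^T, v_2 = [[1, 0, 0, 0, 0]]^T. Check: (A - 4I) v_2 = [[0, 0, 0, 0, 0]]^T = 0.

v_1 = [[0, 0, 1, -1, 1]]^T, v_2 = [[1, 0, 0, 0, 0]]^T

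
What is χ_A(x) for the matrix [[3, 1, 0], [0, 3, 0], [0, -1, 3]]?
χ_A(x) = (x - 3)^3

xI - A = [[x - 3, -1, 0], [0, x - 3, 0], [0, 1, x - 3]].

Expanding det(xI - A) along the first row:
det(xI - A) = + (x - 3)·det([[x - 3, 0], [1, x - 3]]) - (-1)·det([[0, 0], [0, x - 3]]) + (0)·det([[0, x - 3], [0, 1]]).

Evaluating gives χ_A(x) = x^3 - 9x^2 + 27x - 27 = (x - 3)^3.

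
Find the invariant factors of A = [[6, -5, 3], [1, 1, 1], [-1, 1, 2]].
The Jordan structure of A has elementary divisors (x - 3)^3. Arranging the block sizes at each eigenvalue in decreasing order and taking row products gives the invariant factors.

Invariant factors (smallest first, each dividing the next): (x - 3)^3.

Check: the last factor (x - 3)^3 is the minimal polynomial, and the product (x - 3)^3 is the characteristic polynomial.

(x - 3)^3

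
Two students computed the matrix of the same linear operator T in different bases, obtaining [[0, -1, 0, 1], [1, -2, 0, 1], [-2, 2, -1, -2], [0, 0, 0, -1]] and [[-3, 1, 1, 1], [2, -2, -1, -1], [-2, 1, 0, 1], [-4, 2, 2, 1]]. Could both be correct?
Two matrices over a field are similar if and only if they have the same invariant factors.

Both A and B have characteristic polynomial (x + 1)^4 and minimal polynomial (x + 1)^2. Computing further, both have invariant factors x + 1, x + 1, (x + 1)^2. Hence A and B are similar.

Yes.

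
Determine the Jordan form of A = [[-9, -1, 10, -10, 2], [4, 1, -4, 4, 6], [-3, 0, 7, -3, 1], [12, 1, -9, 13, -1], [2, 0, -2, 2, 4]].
J = [[1, 1, 0, 0, 0], [0, 1, 0, 0, 0], [0, 0, 4, 1, 0], [0, 0, 0, 4, 0], [0, 0, 0, 0, 6]]

The characteristic polynomial is det(xI - A) = (x - 6)(x - 4)^2(x - 1)^2, so the eigenvalues are 1 (algebraic multiplicity 2), 4 (algebraic multiplicity 2), 6 (algebraic multiplicity 1).

For λ = 1: rank(A - I) = 4, rank((A - I)^2) = 3. The eigenspace has dimension 5 - 4 = 1, so there is 1 Jordan block; the rank sequence gives block sizes [2].

For λ = 4: rank(A - 4I) = 4, rank((A - 4I)^2) = 3. The eigenspace has dimension 5 - 4 = 1, so there is 1 Jordan block; the rank sequence gives block sizes [2].

For λ = 6: algebraic multiplicity 1 gives one 1×1 block.

Assembling the blocks gives the Jordan form J above.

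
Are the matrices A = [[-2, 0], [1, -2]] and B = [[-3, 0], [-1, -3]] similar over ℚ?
No.

trace(A) = -4 but trace(B) = -6. The trace is a similarity invariant, so A and B are not similar.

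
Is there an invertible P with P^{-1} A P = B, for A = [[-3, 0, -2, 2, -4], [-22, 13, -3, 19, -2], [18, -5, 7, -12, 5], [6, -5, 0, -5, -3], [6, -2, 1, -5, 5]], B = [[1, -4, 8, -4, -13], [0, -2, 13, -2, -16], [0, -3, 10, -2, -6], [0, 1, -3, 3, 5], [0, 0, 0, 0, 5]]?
Yes.

Two matrices over a field are similar if and only if they have the same invariant factors.

Both A and B have characteristic polynomial (x - 5)^2(x - 3)^2(x - 1) and minimal polynomial (x - 5)^2(x - 3)^2(x - 1). Computing further, both have invariant factors (x - 5)^2(x - 3)^2(x - 1). Hence A and B are similar.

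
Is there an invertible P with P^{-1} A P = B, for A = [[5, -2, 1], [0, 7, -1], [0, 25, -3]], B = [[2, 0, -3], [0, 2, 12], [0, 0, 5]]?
No.

Both have characteristic polynomial (x - 5)(x - 2)^2, but the minimal polynomial of A is (x - 5)(x - 2)^2 while the minimal polynomial of B is (x - 5)(x - 2). The minimal polynomial is a similarity invariant, so A and B are not similar.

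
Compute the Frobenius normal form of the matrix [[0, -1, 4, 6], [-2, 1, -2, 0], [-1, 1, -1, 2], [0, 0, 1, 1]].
R = [[-1, 0, 0, 0], [0, 0, 0, -6], [0, 1, 0, -3], [0, 0, 1, 2]]

The invariant factors of A (the non-unit diagonal entries of the Smith normal form of xI - A over ℚ[x]) are x + 1, (x + 1)(x^2 - 3x + 6), each dividing the next. The characteristic polynomial is their product, (x + 1)^2(x^2 - 3x + 6).

The rational canonical form is the block-diagonal matrix of companion matrices C(f_i):
R = [[-1, 0, 0, 0], [0, 0, 0, -6], [0, 1, 0, -3], [0, 0, 1, 2]].

Note the characteristic polynomial does not split into linear factors over ℚ, so A has no Jordan form over ℚ; the rational canonical form exists over any field.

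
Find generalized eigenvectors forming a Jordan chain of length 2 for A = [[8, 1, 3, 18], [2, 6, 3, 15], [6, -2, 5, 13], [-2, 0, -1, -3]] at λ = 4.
v_1 = [[-4, -3, -4, 2]]^T, v_2 = [[5, 4, 4, -2]]^T

We seek v_1 ∈ ker((A - 4I)^2) \ ker(A - 4I), then set v_{i+1} = (A - 4I) v_i.

One such chain is v_1 = [[-4, -3, -4, 2]]^T, v_2 = [[5, 4, 4, -2]]^T. Check: (A - 4I) v_2 = [[0, 0, 0, 0]]^T = 0.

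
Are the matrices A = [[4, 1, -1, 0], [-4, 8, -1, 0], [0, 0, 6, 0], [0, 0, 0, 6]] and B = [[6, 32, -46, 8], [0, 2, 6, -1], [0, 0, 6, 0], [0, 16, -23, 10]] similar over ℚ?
Yes.

Two matrices over a field are similar if and only if they have the same invariant factors.

Both A and B have characteristic polynomial (x - 6)^4 and minimal polynomial (x - 6)^3. Computing further, both have invariant factors x - 6, (x - 6)^3. Hence A and B are similar.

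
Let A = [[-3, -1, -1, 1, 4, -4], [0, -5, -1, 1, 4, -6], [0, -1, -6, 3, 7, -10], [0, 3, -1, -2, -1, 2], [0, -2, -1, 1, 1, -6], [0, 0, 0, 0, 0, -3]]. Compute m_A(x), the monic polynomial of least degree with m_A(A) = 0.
The characteristic polynomial factors as (x + 3)^6. The minimal polynomial is ∏(x - λ)^{k_λ} where k_λ is the size of the largest Jordan block at λ.

For λ = -3: rank(A + 3I) = 3, and the largest Jordan block has size 3 (the smallest k with rank((A + 3I)^k) = rank((A + 3I)^(k+1))).

So m_A(x) = (x + 3)^3.

m_A(x) = (x + 3)^3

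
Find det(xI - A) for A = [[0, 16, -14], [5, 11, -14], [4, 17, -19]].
xI - A = [[x, -16, 14], [-5, x - 11, 14], [-4, -17, x + 19]].

Expanding det(xI - A) along the first row:
det(xI - A) = + (x)·det([[x - 11, 14], [-17, x + 19]]) - (-16)·det([[-5, 14], [-4, x + 19]]) + (14)·det([[-5, x - 11], [-4, -17]]).

Evaluating gives χ_A(x) = x^3 + 8x^2 + 5x - 50 = (x - 2)(x + 5)^2.

χ_A(x) = (x - 2)(x + 5)^2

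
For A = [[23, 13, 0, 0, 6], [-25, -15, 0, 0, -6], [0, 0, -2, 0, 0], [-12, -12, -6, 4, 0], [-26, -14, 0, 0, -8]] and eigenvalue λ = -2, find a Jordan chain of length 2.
v_1 = [[1, 0, -1, 1, -4]]^T, v_2 = [[1, -1, 0, 0, -2]]^T

We seek v_1 ∈ ker((A + 2I)^2) \ ker(A + 2I), then set v_{i+1} = (A + 2I) v_i.

One such chain is v_1 = [[1, 0, -1, 1, -4]]^T, v_2 = [[1, -1, 0, 0, -2]]^T. Check: (A + 2I) v_2 = [[0, 0, 0, 0, 0]]^T = 0.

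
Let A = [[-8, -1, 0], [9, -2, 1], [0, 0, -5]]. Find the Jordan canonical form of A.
The characteristic polynomial is det(xI - A) = (x + 5)^3, so the eigenvalues are -5 (algebraic multiplicity 3).

For λ = -5: rank(A + 5I) = 2, rank((A + 5I)^2) = 1, rank((A + 5I)^3) = 0. The eigenspace has dimension 3 - 2 = 1, so there is 1 Jordan block; the rank sequence gives block sizes [3].

Assembling the blocks gives the Jordan form J above.

J = [[-5, 1, 0], [0, -5, 1], [0, 0, -5]]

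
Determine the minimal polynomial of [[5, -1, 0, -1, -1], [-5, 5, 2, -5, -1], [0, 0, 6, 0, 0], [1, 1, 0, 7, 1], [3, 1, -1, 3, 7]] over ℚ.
m_A(x) = (x - 6)^3

The characteristic polynomial factors as (x - 6)^5. The minimal polynomial is ∏(x - λ)^{k_λ} where k_λ is the size of the largest Jordan block at λ.

For λ = 6: rank(A - 6I) = 2, and the largest Jordan block has size 3 (the smallest k with rank((A - 6I)^k) = rank((A - 6I)^(k+1))).

So m_A(x) = (x - 6)^3.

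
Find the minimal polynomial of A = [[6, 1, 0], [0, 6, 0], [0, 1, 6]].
m_A(x) = (x - 6)^2

The characteristic polynomial factors as (x - 6)^3. The minimal polynomial is ∏(x - λ)^{k_λ} where k_λ is the size of the largest Jordan block at λ.

For λ = 6: rank(A - 6I) = 1, and the largest Jordan block has size 2 (the smallest k with rank((A - 6I)^k) = rank((A - 6I)^(k+1))).

So m_A(x) = (x - 6)^2.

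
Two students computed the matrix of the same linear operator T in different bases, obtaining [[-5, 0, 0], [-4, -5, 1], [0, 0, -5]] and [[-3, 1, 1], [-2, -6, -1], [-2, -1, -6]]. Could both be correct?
Two matrices over a field are similar if and only if they have the same invariant factors.

Both A and B have characteristic polynomial (x + 5)^3 and minimal polynomial (x + 5)^2. Computing further, both have invariant factors x + 5, (x + 5)^2. Hence A and B are similar.

Yes.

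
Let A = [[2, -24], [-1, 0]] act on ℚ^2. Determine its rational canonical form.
The invariant factors of A (the non-unit diagonal entries of the Smith normal form of xI - A over ℚ[x]) are (x - 6)(x + 4), each dividing the next. The characteristic polynomial is their product, (x - 6)(x + 4).

The rational canonical form is the block-diagonal matrix of companion matrices C(f_i):
R = [[0, 24], [1, 2]].

R = [[0, 24], [1, 2]]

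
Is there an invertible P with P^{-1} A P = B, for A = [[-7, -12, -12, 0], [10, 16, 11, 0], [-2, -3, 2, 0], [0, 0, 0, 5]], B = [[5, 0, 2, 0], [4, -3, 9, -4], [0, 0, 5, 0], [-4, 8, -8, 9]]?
Yes.

Two matrices over a field are similar if and only if they have the same invariant factors.

Both A and B have characteristic polynomial (x - 5)^3(x - 1) and minimal polynomial (x - 5)^2(x - 1). Computing further, both have invariant factors x - 5, (x - 5)^2(x - 1). Hence A and B are similar.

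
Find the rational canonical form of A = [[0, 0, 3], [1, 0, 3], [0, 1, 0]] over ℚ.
The invariant factors of A (the non-unit diagonal entries of the Smith normal form of xI - A over ℚ[x]) are x^3 - 3x - 3, each dividing the next. The characteristic polynomial is their product, x^3 - 3x - 3.

The rational canonical form is the block-diagonal matrix of companion matrices C(f_i):
R = [[0, 0, 3], [1, 0, 3], [0, 1, 0]].

Note the characteristic polynomial does not split into linear factors over ℚ, so A has no Jordan form over ℚ; the rational canonical form exists over any field.

R = [[0, 0, 3], [1, 0, 3], [0, 1, 0]]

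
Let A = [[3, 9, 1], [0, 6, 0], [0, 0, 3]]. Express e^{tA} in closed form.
e^{tA} = [[e^{3*t}, 3*(e^{3*t} - 1)*e^{3*t}, t*e^{3*t}], [0, e^{6*t}, 0], [0, 0, e^{3*t}]]

A has Jordan form J = [[3, 1, 0], [0, 3, 0], [0, 0, 6]] with A = PJP^{-1}, so e^{tA} = P e^{tJ} P^{-1}.

For a Jordan block J_k(λ), e^{tJ_k(λ)} = e^{λt} · (I + tN + t^2 N^2/2! + ... + t^{k-1} N^{k-1}/(k-1)!) where N is the nilpotent superdiagonal part.

Assembling the blocks and conjugating back gives the entries of e^{tA} as shown above.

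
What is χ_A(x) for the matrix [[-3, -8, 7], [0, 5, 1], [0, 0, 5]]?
χ_A(x) = (x - 5)^2(x + 3)

xI - A = [[x + 3, 8, -7], [0, x - 5, -1], [0, 0, x - 5]].

Expanding det(xI - A) along the first row:
det(xI - A) = + (x + 3)·det([[x - 5, -1], [0, x - 5]]) - (8)·det([[0, -1], [0, x - 5]]) + (-7)·det([[0, x - 5], [0, 0]]).

Evaluating gives χ_A(x) = x^3 - 7x^2 - 5x + 75 = (x - 5)^2(x + 3).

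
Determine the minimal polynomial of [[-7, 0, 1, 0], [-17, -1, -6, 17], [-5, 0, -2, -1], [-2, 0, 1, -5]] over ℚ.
m_A(x) = (x + 1)(x + 4)(x + 5)^2

The characteristic polynomial factors as (x + 1)(x + 4)(x + 5)^2. The minimal polynomial is ∏(x - λ)^{k_λ} where k_λ is the size of the largest Jordan block at λ.

For λ = -5: rank(A + 5I) = 3, and the largest Jordan block has size 2 (the smallest k with rank((A + 5I)^k) = rank((A + 5I)^(k+1))).
For λ = -4: rank(A + 4I) = 3, and the largest Jordan block has size 1 (the smallest k with rank((A + 4I)^k) = rank((A + 4I)^(k+1))).
For λ = -1: rank(A + I) = 3, and the largest Jordan block has size 1 (the smallest k with rank((A + I)^k) = rank((A + I)^(k+1))).

So m_A(x) = (x + 1)(x + 4)(x + 5)^2.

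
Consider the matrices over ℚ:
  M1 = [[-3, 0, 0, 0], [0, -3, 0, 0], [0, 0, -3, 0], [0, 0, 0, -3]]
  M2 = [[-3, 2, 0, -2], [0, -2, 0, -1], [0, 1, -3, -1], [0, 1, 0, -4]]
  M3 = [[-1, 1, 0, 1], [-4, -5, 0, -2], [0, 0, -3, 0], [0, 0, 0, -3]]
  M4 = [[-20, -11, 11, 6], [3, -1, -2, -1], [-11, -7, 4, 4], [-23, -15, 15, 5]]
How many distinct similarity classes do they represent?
Characteristic polynomials: χ_{M1} = (x + 3)^4, χ_{M2} = (x + 3)^4, χ_{M3} = (x + 3)^4, χ_{M4} = (x + 3)^4.

{M1}: invariant factors x + 3, x + 3, x + 3, x + 3.

{M2, M3}: invariant factors x + 3, x + 3, (x + 3)^2.

{M4}: invariant factors x + 3, (x + 3)^3.

Matrices are similar if and only if their invariant-factor lists agree; the partition into similarity classes is {M1}, {M2, M3}, {M4}.

3 classes: {M1}, {M2, M3}, {M4}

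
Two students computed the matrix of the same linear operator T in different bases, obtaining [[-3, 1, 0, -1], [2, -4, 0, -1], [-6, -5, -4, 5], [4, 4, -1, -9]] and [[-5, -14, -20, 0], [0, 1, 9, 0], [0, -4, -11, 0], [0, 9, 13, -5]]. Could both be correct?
Two matrices over a field are similar if and only if they have the same invariant factors.

Both A and B have characteristic polynomial (x + 5)^4 and minimal polynomial (x + 5)^3. Computing further, both have invariant factors x + 5, (x + 5)^3. Hence A and B are similar.

Yes.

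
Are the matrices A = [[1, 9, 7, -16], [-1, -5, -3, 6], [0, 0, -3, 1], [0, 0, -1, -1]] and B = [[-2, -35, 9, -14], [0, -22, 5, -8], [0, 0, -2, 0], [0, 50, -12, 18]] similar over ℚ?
Yes.

Two matrices over a field are similar if and only if they have the same invariant factors.

Both A and B have characteristic polynomial (x + 2)^4 and minimal polynomial (x + 2)^3. Computing further, both have invariant factors x + 2, (x + 2)^3. Hence A and B are similar.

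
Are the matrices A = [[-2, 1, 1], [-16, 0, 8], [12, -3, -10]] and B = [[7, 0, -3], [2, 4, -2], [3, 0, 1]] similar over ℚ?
trace(A) = -12 but trace(B) = 12. The trace is a similarity invariant, so A and B are not similar.

No.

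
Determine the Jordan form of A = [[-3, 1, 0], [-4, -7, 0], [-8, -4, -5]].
The characteristic polynomial is det(xI - A) = (x + 5)^3, so the eigenvalues are -5 (algebraic multiplicity 3).

For λ = -5: rank(A + 5I) = 1, rank((A + 5I)^2) = 0. The eigenspace has dimension 3 - 1 = 2, so there are 2 Jordan blocks; the rank sequence gives block sizes [2, 1].

Assembling the blocks gives the Jordan form J above.

J = [[-5, 1, 0], [0, -5, 0], [0, 0, -5]]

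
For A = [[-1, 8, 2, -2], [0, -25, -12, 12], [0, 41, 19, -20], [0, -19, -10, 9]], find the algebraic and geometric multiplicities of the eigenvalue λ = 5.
The characteristic polynomial is (x - 5)(x + 1)^3, so the factor x - 5 appears with exponent 1: the algebraic multiplicity is 1.

rank(A - 5I) = 3, so the eigenspace has dimension 4 - 3 = 1: the geometric multiplicity is 1.

algebraic multiplicity 1, geometric multiplicity 1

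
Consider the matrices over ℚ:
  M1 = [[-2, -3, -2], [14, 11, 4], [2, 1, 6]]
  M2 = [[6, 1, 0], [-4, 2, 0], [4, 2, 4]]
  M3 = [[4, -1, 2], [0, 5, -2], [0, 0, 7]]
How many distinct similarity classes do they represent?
3 classes: {M1}, {M2}, {M3}

Characteristic polynomials: χ_{M1} = (x - 6)(x - 5)(x - 4), χ_{M2} = (x - 4)^3, χ_{M3} = (x - 7)(x - 5)(x - 4).

{M1}: invariant factors (x - 6)(x - 5)(x - 4).

{M2}: invariant factors x - 4, (x - 4)^2.

{M3}: invariant factors (x - 7)(x - 5)(x - 4).

Matrices are similar if and only if their invariant-factor lists agree; the partition into similarity classes is {M1}, {M2}, {M3}.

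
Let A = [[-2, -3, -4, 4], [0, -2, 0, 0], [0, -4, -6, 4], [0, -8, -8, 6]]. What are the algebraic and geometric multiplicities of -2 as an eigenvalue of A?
algebraic multiplicity 3, geometric multiplicity 2

The characteristic polynomial is (x - 2)(x + 2)^3, so the factor x + 2 appears with exponent 3: the algebraic multiplicity is 3.

rank(A + 2I) = 2, so the eigenspace has dimension 4 - 2 = 2: the geometric multiplicity is 2.

Since 2 < 3, A is not diagonalizable.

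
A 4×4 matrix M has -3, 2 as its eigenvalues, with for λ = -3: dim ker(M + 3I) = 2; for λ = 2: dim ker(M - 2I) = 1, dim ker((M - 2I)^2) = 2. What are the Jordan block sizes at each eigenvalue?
λ = -3: successive nullity increments [2] count blocks of size ≥ k; block sizes are [1, 1].
λ = 2: successive nullity increments [1, 1] count blocks of size ≥ k; block sizes are [2].

Jordan blocks: (-3, 1), (-3, 1), (2, 2)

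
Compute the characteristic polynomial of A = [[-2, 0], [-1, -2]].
xI - A = [[x + 2, 0], [1, x + 2]].

Expanding det(xI - A) along the first row:
det(xI - A) = + (x + 2)·det([[x + 2]]) - (0)·det([[1]]).

Evaluating gives χ_A(x) = x^2 + 4x + 4 = (x + 2)^2.

χ_A(x) = (x + 2)^2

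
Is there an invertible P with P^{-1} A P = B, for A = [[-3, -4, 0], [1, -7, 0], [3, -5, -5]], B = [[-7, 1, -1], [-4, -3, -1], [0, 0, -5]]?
Two matrices over a field are similar if and only if they have the same invariant factors.

Both A and B have characteristic polynomial (x + 5)^3 and minimal polynomial (x + 5)^3. Computing further, both have invariant factors (x + 5)^3. Hence A and B are similar.

Yes.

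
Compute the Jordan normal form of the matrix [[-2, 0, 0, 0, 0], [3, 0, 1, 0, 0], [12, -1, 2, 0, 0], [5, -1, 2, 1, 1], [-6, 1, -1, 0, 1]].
The characteristic polynomial is det(xI - A) = (x - 1)^4(x + 2), so the eigenvalues are -2 (algebraic multiplicity 1), 1 (algebraic multiplicity 4).

For λ = -2: algebraic multiplicity 1 gives one 1×1 block.

For λ = 1: rank(A - I) = 3, rank((A - I)^2) = 1. The eigenspace has dimension 5 - 3 = 2, so there are 2 Jordan blocks; the rank sequence gives block sizes [2, 2].

Assembling the blocks gives the Jordan form J above.

J = [[-2, 0, 0, 0, 0], [0, 1, 1, 0, 0], [0, 0, 1, 0, 0], [0, 0, 0, 1, 1], [0, 0, 0, 0, 1]]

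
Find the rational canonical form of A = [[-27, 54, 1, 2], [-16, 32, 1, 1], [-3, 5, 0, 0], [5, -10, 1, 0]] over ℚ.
The invariant factors of A (the non-unit diagonal entries of the Smith normal form of xI - A over ℚ[x]) are (x - 5)(x^3 - 2x + 2), each dividing the next. The characteristic polynomial is their product, (x - 5)(x^3 - 2x + 2).

The rational canonical form is the block-diagonal matrix of companion matrices C(f_i):
R = [[0, 0, 0, 10], [1, 0, 0, -12], [0, 1, 0, 2], [0, 0, 1, 5]].

Note the characteristic polynomial does not split into linear factors over ℚ, so A has no Jordan form over ℚ; the rational canonical form exists over any field.

R = [[0, 0, 0, 10], [1, 0, 0, -12], [0, 1, 0, 2], [0, 0, 1, 5]]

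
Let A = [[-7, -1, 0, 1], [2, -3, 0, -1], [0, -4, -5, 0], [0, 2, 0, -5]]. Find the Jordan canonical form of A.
The characteristic polynomial is det(xI - A) = (x + 5)^4, so the eigenvalues are -5 (algebraic multiplicity 4).

For λ = -5: rank(A + 5I) = 2, rank((A + 5I)^2) = 1, rank((A + 5I)^3) = 0. The eigenspace has dimension 4 - 2 = 2, so there are 2 Jordan blocks; the rank sequence gives block sizes [3, 1].

Assembling the blocks gives the Jordan form J above.

J = [[-5, 1, 0, 0], [0, -5, 1, 0], [0, 0, -5, 0], [0, 0, 0, -5]]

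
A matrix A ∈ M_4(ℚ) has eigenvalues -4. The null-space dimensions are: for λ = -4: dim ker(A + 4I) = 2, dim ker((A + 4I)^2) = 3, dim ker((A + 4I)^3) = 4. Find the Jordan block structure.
Jordan blocks: (-4, 3), (-4, 1)

λ = -4: successive nullity increments [2, 1, 1] count blocks of size ≥ k; block sizes are [3, 1].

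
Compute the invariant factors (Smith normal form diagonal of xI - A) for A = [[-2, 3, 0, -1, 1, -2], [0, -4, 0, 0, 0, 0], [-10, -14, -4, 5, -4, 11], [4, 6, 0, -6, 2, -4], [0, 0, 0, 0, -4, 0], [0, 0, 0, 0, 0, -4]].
The Jordan structure of A has elementary divisors (x + 4)^2, (x + 4)^2, (x + 4), (x + 4). Arranging the block sizes at each eigenvalue in decreasing order and taking row products gives the invariant factors.

Invariant factors (smallest first, each dividing the next): x + 4, x + 4, (x + 4)^2, (x + 4)^2.

Check: the last factor (x + 4)^2 is the minimal polynomial, and the product (x + 4)^6 is the characteristic polynomial.

x + 4, x + 4, (x + 4)^2, (x + 4)^2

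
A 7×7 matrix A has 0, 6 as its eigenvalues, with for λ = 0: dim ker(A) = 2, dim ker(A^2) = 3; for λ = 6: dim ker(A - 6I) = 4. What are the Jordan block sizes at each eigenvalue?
Jordan blocks: (0, 2), (0, 1), (6, 1), (6, 1), (6, 1), (6, 1)

λ = 0: successive nullity increments [2, 1] count blocks of size ≥ k; block sizes are [2, 1].
λ = 6: successive nullity increments [4] count blocks of size ≥ k; block sizes are [1, 1, 1, 1].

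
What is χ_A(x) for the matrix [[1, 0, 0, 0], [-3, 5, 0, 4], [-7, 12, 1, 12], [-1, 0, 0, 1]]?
xI - A = [[x - 1, 0, 0, 0], [3, x - 5, 0, -4], [7, -12, x - 1, -12], [1, 0, 0, x - 1]].

Expanding det(xI - A) along the first row:
det(xI - A) = + (x - 1)·det([[x - 5, 0, -4], [-12, x - 1, -12], [0, 0, x - 1]]) - (0)·det([[3, 0, -4], [7, x - 1, -12], [1, 0, x - 1]]) + (0)·det([[3, x - 5, -4], [7, -12, -12], [1, 0, x - 1]]) - (0)·det([[3, x - 5, 0], [7, -12, x - 1], [1, 0, 0]]).

Evaluating gives χ_A(x) = x^4 - 8x^3 + 18x^2 - 16x + 5 = (x - 5)(x - 1)^3.

χ_A(x) = (x - 5)(x - 1)^3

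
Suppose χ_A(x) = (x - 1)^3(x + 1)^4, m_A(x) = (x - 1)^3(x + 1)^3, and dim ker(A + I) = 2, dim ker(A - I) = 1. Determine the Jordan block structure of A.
Jordan blocks: (-1, 3), (-1, 1), (1, 3)

λ = -1: algebraic multiplicity 4 (exponent in χ_A), largest block size 3 (exponent in m_A), 2 blocks (geometric multiplicity). These force block sizes [3, 1].
λ = 1: algebraic multiplicity 3 (exponent in χ_A), largest block size 3 (exponent in m_A), 1 block (geometric multiplicity). This forces block sizes [3].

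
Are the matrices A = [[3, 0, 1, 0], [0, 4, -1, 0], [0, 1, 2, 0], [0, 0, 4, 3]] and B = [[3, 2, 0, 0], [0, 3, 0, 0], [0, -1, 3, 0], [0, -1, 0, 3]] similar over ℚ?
Both have characteristic polynomial (x - 3)^4, but the minimal polynomial of A is (x - 3)^3 while the minimal polynomial of B is (x - 3)^2. The minimal polynomial is a similarity invariant, so A and B are not similar.

No.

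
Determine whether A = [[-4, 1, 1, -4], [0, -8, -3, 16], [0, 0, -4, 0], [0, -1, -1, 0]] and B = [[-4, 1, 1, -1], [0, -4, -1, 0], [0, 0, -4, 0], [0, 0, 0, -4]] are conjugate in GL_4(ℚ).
Two matrices over a field are similar if and only if they have the same invariant factors.

Both A and B have characteristic polynomial (x + 4)^4 and minimal polynomial (x + 4)^3. Computing further, both have invariant factors x + 4, (x + 4)^3. Hence A and B are similar.

Yes.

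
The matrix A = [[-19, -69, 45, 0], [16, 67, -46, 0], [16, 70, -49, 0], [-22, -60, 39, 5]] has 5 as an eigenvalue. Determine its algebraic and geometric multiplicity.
algebraic multiplicity 2, geometric multiplicity 1

The characteristic polynomial is (x - 5)^2(x + 3)^2, so the factor x - 5 appears with exponent 2: the algebraic multiplicity is 2.

rank(A - 5I) = 3, so the eigenspace has dimension 4 - 3 = 1: the geometric multiplicity is 1.

Since 1 < 2, A is not diagonalizable.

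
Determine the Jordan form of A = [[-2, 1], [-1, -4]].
J = [[-3, 1], [0, -3]]

The characteristic polynomial is det(xI - A) = (x + 3)^2, so the eigenvalues are -3 (algebraic multiplicity 2).

For λ = -3: rank(A + 3I) = 1, rank((A + 3I)^2) = 0. The eigenspace has dimension 2 - 1 = 1, so there is 1 Jordan block; the rank sequence gives block sizes [2].

Assembling the blocks gives the Jordan form J above.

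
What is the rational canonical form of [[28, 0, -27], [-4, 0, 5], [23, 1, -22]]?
R = [[0, 0, -32], [1, 0, 0], [0, 1, 6]]

The invariant factors of A (the non-unit diagonal entries of the Smith normal form of xI - A over ℚ[x]) are (x - 4)^2(x + 2), each dividing the next. The characteristic polynomial is their product, (x - 4)^2(x + 2).

The rational canonical form is the block-diagonal matrix of companion matrices C(f_i):
R = [[0, 0, -32], [1, 0, 0], [0, 1, 6]].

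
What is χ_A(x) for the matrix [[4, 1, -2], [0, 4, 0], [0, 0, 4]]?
χ_A(x) = (x - 4)^3

xI - A = [[x - 4, -1, 2], [0, x - 4, 0], [0, 0, x - 4]].

Expanding det(xI - A) along the first row:
det(xI - A) = + (x - 4)·det([[x - 4, 0], [0, x - 4]]) - (-1)·det([[0, 0], [0, x - 4]]) + (2)·det([[0, x - 4], [0, 0]]).

Evaluating gives χ_A(x) = x^3 - 12x^2 + 48x - 64 = (x - 4)^3.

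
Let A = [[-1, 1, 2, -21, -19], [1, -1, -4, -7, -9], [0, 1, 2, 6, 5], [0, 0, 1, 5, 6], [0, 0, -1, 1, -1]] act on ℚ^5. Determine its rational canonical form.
The invariant factors of A (the non-unit diagonal entries of the Smith normal form of xI - A over ℚ[x]) are (x - 6)(x - 1)(x + 1)^3, each dividing the next. The characteristic polynomial is their product, (x - 6)(x - 1)(x + 1)^3.

The rational canonical form is the block-diagonal matrix of companion matrices C(f_i):
R = [[0, 0, 0, 0, -6], [1, 0, 0, 0, -11], [0, 1, 0, 0, 2], [0, 0, 1, 0, 12], [0, 0, 0, 1, 4]].

R = [[0, 0, 0, 0, -6], [1, 0, 0, 0, -11], [0, 1, 0, 0, 2], [0, 0, 1, 0, 12], [0, 0, 0, 1, 4]]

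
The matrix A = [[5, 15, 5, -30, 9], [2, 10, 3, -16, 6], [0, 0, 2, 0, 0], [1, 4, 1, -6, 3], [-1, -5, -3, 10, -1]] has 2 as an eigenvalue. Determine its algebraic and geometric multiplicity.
algebraic multiplicity 5, geometric multiplicity 2

The characteristic polynomial is (x - 2)^5, so the factor x - 2 appears with exponent 5: the algebraic multiplicity is 5.

rank(A - 2I) = 3, so the eigenspace has dimension 5 - 3 = 2: the geometric multiplicity is 2.

Since 2 < 5, A is not diagonalizable.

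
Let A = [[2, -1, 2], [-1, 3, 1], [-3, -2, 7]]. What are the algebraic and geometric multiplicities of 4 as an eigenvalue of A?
The characteristic polynomial is (x - 4)^3, so the factor x - 4 appears with exponent 3: the algebraic multiplicity is 3.

rank(A - 4I) = 2, so the eigenspace has dimension 3 - 2 = 1: the geometric multiplicity is 1.

Since 1 < 3, A is not diagonalizable.

algebraic multiplicity 3, geometric multiplicity 1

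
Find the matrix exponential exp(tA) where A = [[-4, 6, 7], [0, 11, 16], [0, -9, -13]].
e^{tA} = [[e^{-4*t}, ((3*t + 1)*e^{3*t} - 1)*e^{-4*t}, ((4*t + 1)*e^{3*t} - 1)*e^{-4*t}], [0, (12*t + 1)*e^{-t}, 16*t*e^{-t}], [0, -9*t*e^{-t}, (1 - 12*t)*e^{-t}]]

A has Jordan form J = [[-4, 0, 0], [0, -1, 1], [0, 0, -1]] with A = PJP^{-1}, so e^{tA} = P e^{tJ} P^{-1}.

For a Jordan block J_k(λ), e^{tJ_k(λ)} = e^{λt} · (I + tN + t^2 N^2/2! + ... + t^{k-1} N^{k-1}/(k-1)!) where N is the nilpotent superdiagonal part.

Assembling the blocks and conjugating back gives the entries of e^{tA} as shown above.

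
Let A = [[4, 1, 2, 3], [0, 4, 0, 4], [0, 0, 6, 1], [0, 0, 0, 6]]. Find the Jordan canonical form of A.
The characteristic polynomial is det(xI - A) = (x - 6)^2(x - 4)^2, so the eigenvalues are 4 (algebraic multiplicity 2), 6 (algebraic multiplicity 2).

For λ = 4: rank(A - 4I) = 3, rank((A - 4I)^2) = 2. The eigenspace has dimension 4 - 3 = 1, so there is 1 Jordan block; the rank sequence gives block sizes [2].

For λ = 6: rank(A - 6I) = 3, rank((A - 6I)^2) = 2. The eigenspace has dimension 4 - 3 = 1, so there is 1 Jordan block; the rank sequence gives block sizes [2].

Assembling the blocks gives the Jordan form J above.

J = [[4, 1, 0, 0], [0, 4, 0, 0], [0, 0, 6, 1], [0, 0, 0, 6]]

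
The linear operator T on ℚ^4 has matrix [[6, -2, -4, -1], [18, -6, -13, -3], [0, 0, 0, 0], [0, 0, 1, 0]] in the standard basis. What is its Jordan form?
The characteristic polynomial is det(xI - A) = x^4, so the eigenvalues are 0 (algebraic multiplicity 4).

For λ = 0: rank(A) = 2, rank(A^2) = 1, rank(A^3) = 0. The eigenspace has dimension 4 - 2 = 2, so there are 2 Jordan blocks; the rank sequence gives block sizes [3, 1].

Assembling the blocks gives the Jordan form J above.

J = [[0, 1, 0, 0], [0, 0, 1, 0], [0, 0, 0, 0], [0, 0, 0, 0]]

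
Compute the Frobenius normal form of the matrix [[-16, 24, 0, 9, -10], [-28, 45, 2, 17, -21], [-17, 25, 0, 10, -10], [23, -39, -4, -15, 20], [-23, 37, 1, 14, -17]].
R = [[0, 0, 0, 0, 0], [1, 0, 0, 0, 0], [0, 1, 0, 0, 0], [0, 0, 1, 0, -2], [0, 0, 0, 1, -3]]

The invariant factors of A (the non-unit diagonal entries of the Smith normal form of xI - A over ℚ[x]) are x^3(x + 1)(x + 2), each dividing the next. The characteristic polynomial is their product, x^3(x + 1)(x + 2).

The rational canonical form is the block-diagonal matrix of companion matrices C(f_i):
R = [[0, 0, 0, 0, 0], [1, 0, 0, 0, 0], [0, 1, 0, 0, 0], [0, 0, 1, 0, -2], [0, 0, 0, 1, -3]].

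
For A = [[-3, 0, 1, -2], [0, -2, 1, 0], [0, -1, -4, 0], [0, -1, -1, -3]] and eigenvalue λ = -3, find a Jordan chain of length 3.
v_1 = [[-1, 0, 1, 0]]^T, v_2 = [[1, 1, -1, -1]]^T, v_3 = [[1, 0, 0, 0]]^T

We seek v_1 ∈ ker((A + 3I)^3) \ ker((A + 3I)^2), then set v_{i+1} = (A + 3I) v_i.

One such chain is v_1 = [[-1, 0, 1, 0]]^T, v_2 = [[1, 1, -1, -1]]^T, v_3 = [[1, 0, 0, 0]]^T. Check: (A + 3I) v_3 = [[0, 0, 0, 0]]^T = 0.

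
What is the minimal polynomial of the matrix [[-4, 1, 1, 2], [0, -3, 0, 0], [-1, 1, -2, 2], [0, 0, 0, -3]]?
The characteristic polynomial factors as (x + 3)^4. The minimal polynomial is ∏(x - λ)^{k_λ} where k_λ is the size of the largest Jordan block at λ.

For λ = -3: rank(A + 3I) = 1, and the largest Jordan block has size 2 (the smallest k with rank((A + 3I)^k) = rank((A + 3I)^(k+1))).

So m_A(x) = (x + 3)^2.

m_A(x) = (x + 3)^2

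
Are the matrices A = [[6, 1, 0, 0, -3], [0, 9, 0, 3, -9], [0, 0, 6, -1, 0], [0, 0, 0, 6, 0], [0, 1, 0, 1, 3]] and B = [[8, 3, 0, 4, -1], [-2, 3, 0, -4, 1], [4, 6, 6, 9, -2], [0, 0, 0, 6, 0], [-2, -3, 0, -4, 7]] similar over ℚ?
Yes.

Two matrices over a field are similar if and only if they have the same invariant factors.

Both A and B have characteristic polynomial (x - 6)^5 and minimal polynomial (x - 6)^2. Computing further, both have invariant factors x - 6, (x - 6)^2, (x - 6)^2. Hence A and B are similar.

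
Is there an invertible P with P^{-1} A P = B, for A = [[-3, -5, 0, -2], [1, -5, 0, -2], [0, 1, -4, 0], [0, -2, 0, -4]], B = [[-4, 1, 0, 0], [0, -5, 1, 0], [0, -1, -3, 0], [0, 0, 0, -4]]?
Two matrices over a field are similar if and only if they have the same invariant factors.

Both A and B have characteristic polynomial (x + 4)^4 and minimal polynomial (x + 4)^3. Computing further, both have invariant factors x + 4, (x + 4)^3. Hence A and B are similar.

Yes.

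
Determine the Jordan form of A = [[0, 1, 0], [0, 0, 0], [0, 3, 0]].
J = [[0, 1, 0], [0, 0, 0], [0, 0, 0]]

The characteristic polynomial is det(xI - A) = x^3, so the eigenvalues are 0 (algebraic multiplicity 3).

For λ = 0: rank(A) = 1, rank(A^2) = 0. The eigenspace has dimension 3 - 1 = 2, so there are 2 Jordan blocks; the rank sequence gives block sizes [2, 1].

Assembling the blocks gives the Jordan form J above.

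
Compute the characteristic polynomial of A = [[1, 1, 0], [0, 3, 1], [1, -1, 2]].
χ_A(x) = (x - 2)^3

xI - A = [[x - 1, -1, 0], [0, x - 3, -1], [-1, 1, x - 2]].

Expanding det(xI - A) along the first row:
det(xI - A) = + (x - 1)·det([[x - 3, -1], [1, x - 2]]) - (-1)·det([[0, -1], [-1, x - 2]]) + (0)·det([[0, x - 3], [-1, 1]]).

Evaluating gives χ_A(x) = x^3 - 6x^2 + 12x - 8 = (x - 2)^3.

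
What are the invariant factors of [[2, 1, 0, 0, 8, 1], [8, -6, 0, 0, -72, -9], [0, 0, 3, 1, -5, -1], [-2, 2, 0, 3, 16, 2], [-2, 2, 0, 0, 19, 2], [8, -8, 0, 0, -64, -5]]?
x - 3, x - 3, (x - 3)^2(x - 2)^2

The Jordan structure of A has elementary divisors (x - 2)^2, (x - 3)^2, (x - 3), (x - 3). Arranging the block sizes at each eigenvalue in decreasing order and taking row products gives the invariant factors.

Invariant factors (smallest first, each dividing the next): x - 3, x - 3, (x - 3)^2(x - 2)^2.

Check: the last factor (x - 3)^2(x - 2)^2 is the minimal polynomial, and the product (x - 3)^4(x - 2)^2 is the characteristic polynomial.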